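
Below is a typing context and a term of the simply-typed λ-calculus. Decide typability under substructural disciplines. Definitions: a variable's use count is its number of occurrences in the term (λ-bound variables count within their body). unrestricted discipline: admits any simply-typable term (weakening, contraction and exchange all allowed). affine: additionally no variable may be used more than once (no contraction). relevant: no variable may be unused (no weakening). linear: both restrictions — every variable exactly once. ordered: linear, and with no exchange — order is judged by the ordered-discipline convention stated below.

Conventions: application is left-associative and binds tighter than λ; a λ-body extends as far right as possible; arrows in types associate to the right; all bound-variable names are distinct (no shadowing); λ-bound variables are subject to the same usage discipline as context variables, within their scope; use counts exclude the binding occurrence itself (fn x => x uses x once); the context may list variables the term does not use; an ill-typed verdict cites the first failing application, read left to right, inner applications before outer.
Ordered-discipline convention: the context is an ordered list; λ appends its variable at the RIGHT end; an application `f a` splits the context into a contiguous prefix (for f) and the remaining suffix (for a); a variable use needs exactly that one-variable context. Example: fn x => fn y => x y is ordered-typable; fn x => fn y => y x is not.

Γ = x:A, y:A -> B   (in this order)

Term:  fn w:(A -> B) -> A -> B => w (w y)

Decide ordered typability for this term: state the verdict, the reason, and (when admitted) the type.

no — needs contraction — w ×2; x left unused
variable uses: x=0, y=1, w (λ-bound)=2
order of uses: w, w, y
typing: ✓ — ((A -> B) -> A -> B) -> A -> B
per-discipline verdicts: ordered ✗ · linear ✗ · affine ✗ · relevant ✗ · unrestricted ✓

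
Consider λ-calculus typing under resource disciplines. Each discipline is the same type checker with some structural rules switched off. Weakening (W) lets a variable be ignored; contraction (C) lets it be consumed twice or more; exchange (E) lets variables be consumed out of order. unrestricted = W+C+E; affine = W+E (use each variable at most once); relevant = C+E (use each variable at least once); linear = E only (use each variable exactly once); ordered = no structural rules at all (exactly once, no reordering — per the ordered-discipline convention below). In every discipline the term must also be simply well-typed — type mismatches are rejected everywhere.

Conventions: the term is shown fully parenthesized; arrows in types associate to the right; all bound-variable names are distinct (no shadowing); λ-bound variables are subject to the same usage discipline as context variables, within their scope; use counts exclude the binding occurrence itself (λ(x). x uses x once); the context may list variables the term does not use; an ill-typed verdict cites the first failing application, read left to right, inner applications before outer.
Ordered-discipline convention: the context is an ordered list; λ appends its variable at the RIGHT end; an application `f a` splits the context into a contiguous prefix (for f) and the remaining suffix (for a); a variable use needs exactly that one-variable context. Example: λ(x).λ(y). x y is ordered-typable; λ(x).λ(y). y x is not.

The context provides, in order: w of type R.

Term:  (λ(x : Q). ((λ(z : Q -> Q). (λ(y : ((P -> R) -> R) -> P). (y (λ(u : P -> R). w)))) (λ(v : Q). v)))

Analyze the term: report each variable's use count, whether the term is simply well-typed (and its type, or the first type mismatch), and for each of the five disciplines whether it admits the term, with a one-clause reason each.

counts: w ×1, x (bound) ×0, z (bound) ×0, y (bound) ×1, u (bound) ×0, v (bound) ×1
left-to-right use order: y, w, v
typing: well-typed at Q -> (((P -> R) -> R) -> P) -> P
ordered: ✗, needs weakening: x, z, u unused
linear: ✗, needs weakening: x, z, u unused
affine: ✓, no duplicate uses among w, x, z, y, u, v
relevant: ✗, needs weakening: x, z, u unused
unrestricted: ✓, simply typable at Q -> (((P -> R) -> R) -> P) -> P; W, C, E all held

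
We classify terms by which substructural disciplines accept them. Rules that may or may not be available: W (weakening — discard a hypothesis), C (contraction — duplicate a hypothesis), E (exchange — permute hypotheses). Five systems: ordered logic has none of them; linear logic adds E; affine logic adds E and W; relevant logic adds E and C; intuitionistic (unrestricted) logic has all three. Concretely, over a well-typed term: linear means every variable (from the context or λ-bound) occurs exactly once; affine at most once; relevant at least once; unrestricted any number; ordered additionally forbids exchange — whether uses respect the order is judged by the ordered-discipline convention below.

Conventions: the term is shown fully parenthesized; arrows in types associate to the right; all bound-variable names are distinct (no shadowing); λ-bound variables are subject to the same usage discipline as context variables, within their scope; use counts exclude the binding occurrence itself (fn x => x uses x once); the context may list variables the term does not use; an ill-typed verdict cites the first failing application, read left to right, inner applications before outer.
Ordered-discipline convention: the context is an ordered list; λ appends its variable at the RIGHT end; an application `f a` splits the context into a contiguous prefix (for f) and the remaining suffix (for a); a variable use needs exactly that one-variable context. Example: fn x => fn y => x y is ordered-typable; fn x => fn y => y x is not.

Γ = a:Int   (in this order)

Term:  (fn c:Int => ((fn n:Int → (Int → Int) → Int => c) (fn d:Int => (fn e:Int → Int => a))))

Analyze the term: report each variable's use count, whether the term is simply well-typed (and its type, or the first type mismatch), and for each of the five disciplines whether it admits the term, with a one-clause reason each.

usage: a ×1; c [bound] ×1; n [bound] ×0; d [bound] ×0; e [bound] ×0
order of uses: c, a
typing: well-typed — term : Int → Int
ordered: ✗ — unused: n, d, e — weakening required
linear: ✗ — unused: n, d, e — weakening required
affine: ✓ — no duplicate uses among a, c, n, d, e
relevant: ✗ — unused: n, d, e — weakening required
unrestricted: ✓ — well-typed at Int → Int; no restrictions here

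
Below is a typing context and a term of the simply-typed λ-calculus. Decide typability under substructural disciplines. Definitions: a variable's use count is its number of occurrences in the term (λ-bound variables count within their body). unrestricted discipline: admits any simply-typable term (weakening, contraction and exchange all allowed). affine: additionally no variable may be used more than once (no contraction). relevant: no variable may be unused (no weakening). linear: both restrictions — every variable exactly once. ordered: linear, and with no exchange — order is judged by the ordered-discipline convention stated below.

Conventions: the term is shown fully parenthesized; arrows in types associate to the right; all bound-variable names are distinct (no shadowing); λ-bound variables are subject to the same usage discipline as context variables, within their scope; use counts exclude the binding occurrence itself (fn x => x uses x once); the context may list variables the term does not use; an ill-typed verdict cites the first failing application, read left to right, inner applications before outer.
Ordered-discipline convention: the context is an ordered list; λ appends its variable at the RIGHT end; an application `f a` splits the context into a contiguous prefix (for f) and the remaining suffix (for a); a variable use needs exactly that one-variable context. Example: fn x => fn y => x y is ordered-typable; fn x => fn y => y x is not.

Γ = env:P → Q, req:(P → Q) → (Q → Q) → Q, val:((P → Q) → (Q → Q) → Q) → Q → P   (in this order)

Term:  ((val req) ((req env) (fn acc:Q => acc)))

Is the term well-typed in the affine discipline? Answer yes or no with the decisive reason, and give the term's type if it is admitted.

no — uses contraction: req ×2
usage: env: 1; req: 2; val: 1; acc [bound]: 1
uses in reading order: val, req, req, env, acc
typing: well-typed at P
summary: ordered ✗, linear ✗, affine ✗, relevant ✓, unrestricted ✓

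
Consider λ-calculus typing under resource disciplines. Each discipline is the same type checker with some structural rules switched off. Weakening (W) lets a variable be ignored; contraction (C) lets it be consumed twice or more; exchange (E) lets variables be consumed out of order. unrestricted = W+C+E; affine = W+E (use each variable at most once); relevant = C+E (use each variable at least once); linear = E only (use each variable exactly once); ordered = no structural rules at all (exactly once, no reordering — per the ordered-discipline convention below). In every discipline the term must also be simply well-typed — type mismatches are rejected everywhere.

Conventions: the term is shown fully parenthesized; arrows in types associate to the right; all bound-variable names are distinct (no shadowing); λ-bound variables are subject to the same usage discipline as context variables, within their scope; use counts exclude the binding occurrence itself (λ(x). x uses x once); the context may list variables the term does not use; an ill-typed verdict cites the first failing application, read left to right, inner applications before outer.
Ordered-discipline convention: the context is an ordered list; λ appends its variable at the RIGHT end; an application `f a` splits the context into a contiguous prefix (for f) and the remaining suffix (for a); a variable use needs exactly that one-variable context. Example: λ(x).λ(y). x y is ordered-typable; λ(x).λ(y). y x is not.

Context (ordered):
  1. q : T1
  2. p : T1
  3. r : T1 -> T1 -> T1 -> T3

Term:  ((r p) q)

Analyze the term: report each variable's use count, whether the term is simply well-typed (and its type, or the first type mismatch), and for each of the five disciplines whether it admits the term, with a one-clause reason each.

variable uses: q: 1×, p: 1×, r: 1×
left-to-right use order: r, p, q
typing: ✓ — T1 -> T3
ordered ✗ (needs exchange: uses follow r, p, q)
linear ✓ (single use per variable (q, p, r))
affine ✓ (no duplicate uses among q, p, r)
relevant ✓ (every one of q, p, r appears)
unrestricted ✓ (type-checks (T1 -> T3) and nothing is barred)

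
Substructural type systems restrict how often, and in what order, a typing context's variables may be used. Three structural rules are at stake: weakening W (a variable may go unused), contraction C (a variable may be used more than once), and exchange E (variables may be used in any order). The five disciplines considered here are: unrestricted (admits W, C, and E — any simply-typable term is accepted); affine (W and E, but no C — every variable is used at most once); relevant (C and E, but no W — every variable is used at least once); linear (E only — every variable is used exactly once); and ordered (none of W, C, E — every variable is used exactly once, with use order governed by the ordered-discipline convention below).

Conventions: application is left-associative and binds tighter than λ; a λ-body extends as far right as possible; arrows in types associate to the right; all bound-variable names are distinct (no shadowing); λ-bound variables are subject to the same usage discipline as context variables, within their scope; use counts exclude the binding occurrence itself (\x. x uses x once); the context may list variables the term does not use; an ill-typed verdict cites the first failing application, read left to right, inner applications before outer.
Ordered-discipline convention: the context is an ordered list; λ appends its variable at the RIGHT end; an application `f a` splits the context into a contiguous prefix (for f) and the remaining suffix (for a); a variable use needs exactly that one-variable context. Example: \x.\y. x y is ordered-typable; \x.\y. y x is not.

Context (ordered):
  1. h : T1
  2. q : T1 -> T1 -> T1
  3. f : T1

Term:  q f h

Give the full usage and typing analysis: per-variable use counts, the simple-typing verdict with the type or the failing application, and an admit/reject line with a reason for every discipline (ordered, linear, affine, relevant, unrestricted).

use counts: h: 1×; q: 1×; f: 1×
uses in reading order: q, f, h
typing: ✓ — T1
ordered: ✗ — use order q, f, h needs exchange
linear: ✓ — each of h, q, f used exactly once
affine: ✓ — at most one use each (h, q, f)
relevant: ✓ — at least one use each (h, q, f)
unrestricted: ✓ — simply typable at T1; W, C, E all held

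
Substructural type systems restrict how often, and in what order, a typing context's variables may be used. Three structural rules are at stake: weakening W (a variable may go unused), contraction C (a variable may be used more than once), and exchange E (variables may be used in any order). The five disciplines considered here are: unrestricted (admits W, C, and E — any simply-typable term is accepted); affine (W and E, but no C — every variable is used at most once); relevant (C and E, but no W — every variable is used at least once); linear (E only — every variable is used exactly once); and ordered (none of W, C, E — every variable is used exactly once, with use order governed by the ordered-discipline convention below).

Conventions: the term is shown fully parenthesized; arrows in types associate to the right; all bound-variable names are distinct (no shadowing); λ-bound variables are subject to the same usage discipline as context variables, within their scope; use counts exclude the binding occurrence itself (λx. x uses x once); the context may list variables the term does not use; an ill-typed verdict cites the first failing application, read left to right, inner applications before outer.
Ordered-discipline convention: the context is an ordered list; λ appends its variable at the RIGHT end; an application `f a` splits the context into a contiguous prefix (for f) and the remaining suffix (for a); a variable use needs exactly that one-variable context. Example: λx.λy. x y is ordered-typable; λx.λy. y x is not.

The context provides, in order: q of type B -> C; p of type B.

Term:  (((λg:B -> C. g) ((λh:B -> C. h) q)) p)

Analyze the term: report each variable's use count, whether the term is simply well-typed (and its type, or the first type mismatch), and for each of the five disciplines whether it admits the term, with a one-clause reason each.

variable uses: q ×1, p ×1, g (λ-bound) ×1, h (λ-bound) ×1
uses in reading order: g, h, q, p
typing: the term checks, with type C
ordered: ✓, single-use (q, p, g, h), ordered derivation ok
linear: ✓, each of q, p, g, h used exactly once
affine: ✓, none of q, p, g, h used more than once
relevant: ✓, none of q, p, g, h goes unused
unrestricted: ✓, simply typable at C; W, C, E all held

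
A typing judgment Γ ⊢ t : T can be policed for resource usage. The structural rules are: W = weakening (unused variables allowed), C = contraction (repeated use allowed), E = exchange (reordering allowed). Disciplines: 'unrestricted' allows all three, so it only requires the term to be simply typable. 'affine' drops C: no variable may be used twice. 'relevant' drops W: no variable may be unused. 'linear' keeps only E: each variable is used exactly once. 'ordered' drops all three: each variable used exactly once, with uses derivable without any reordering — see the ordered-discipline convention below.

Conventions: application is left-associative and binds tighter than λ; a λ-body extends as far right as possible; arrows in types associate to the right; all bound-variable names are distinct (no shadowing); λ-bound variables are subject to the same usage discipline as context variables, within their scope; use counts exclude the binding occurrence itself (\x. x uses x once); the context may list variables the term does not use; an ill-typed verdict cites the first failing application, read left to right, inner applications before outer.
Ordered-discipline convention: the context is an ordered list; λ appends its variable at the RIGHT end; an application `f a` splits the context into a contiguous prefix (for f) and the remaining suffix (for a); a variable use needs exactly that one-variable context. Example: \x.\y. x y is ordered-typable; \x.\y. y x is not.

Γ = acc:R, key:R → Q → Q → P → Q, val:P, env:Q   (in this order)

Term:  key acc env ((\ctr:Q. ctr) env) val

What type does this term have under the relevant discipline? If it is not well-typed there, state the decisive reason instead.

term : Q
variable uses: acc=1, key=1, val=1, env=2, ctr (λ-bound)=1
left-to-right use order: key, acc, env, ctr, env, val
typing: well-typed at Q
all disciplines: ordered ✗ | linear ✗ | affine ✗ | relevant ✓ | unrestricted ✓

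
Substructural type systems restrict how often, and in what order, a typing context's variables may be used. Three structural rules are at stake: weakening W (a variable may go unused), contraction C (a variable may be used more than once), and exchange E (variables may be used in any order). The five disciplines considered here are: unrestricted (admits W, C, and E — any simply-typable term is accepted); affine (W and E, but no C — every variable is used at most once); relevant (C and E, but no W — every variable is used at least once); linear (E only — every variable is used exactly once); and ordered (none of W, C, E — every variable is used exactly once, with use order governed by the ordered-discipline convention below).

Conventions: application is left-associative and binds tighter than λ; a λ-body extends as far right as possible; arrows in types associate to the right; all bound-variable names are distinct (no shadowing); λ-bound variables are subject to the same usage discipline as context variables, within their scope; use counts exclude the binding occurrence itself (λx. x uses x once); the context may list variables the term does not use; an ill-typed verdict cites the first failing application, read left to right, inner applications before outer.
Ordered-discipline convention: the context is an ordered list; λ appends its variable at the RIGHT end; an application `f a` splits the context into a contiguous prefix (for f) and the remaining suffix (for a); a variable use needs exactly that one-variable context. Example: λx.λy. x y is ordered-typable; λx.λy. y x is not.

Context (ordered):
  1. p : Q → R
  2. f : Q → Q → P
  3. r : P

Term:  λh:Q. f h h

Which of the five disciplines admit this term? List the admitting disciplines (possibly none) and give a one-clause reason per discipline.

admitted in: unrestricted
variable uses: p: 0×; f: 1×; r: 0×; h (λ-bound): 2×
uses in reading order: f, h, h
typing: well-typed — term : Q → P
ordered ✗ (repeated use of h ×2; p, r never used (weakening))
linear ✗ (repeated use of h ×2; p, r never used (weakening))
affine ✗ (repeated use of h ×2)
relevant ✗ (p, r never used (weakening))
unrestricted ✓ (well-typed at Q → P; no restrictions here)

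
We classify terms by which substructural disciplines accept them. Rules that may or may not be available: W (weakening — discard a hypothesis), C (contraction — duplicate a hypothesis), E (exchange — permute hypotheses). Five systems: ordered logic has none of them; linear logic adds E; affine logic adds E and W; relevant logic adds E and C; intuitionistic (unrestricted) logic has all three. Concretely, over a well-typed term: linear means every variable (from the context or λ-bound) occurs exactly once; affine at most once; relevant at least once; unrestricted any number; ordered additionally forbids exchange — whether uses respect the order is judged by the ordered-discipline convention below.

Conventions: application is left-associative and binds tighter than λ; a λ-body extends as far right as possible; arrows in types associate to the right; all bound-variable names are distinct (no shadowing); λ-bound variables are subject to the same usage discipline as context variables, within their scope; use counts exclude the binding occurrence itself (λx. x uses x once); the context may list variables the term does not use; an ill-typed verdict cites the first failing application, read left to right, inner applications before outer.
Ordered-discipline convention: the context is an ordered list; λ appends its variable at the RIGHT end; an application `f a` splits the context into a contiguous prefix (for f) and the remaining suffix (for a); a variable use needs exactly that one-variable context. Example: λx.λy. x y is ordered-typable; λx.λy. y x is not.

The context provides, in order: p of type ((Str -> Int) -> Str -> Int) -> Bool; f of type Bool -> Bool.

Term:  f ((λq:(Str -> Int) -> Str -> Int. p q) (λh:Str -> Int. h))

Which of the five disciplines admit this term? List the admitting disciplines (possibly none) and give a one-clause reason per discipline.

accepted by: linear, affine, relevant, unrestricted
counts: p: 1; f: 1; q (λ-bound): 1; h (λ-bound): 1
uses in reading order: f, p, q, h
typing: well-typed — term : Bool
ordered: ✗, use order f, p, q, h needs exchange
linear: ✓, exactly-once usage across p, f, q, h
affine: ✓, no duplicate uses among p, f, q, h
relevant: ✓, every one of p, f, q, h appears
unrestricted: ✓, simply typable at Bool; W, C, E all held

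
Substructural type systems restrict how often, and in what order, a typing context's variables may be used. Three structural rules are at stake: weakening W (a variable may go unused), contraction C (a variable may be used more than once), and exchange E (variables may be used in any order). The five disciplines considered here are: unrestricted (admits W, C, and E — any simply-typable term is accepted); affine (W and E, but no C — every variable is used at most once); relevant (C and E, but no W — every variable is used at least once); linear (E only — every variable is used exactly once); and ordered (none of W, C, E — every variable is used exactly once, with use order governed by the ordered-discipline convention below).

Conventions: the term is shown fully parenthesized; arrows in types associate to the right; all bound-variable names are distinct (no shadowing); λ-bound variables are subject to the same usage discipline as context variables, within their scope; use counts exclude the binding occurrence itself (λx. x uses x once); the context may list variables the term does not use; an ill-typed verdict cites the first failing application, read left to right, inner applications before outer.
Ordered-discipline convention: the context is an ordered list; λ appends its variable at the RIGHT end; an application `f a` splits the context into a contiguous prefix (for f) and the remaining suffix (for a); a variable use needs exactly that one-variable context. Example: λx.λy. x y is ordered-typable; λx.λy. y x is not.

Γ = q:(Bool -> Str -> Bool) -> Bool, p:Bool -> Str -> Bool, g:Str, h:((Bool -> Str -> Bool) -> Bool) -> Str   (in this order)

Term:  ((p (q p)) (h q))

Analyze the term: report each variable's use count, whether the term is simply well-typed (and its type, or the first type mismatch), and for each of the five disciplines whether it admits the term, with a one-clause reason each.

variable uses: q: 2×, p: 2×, g: 0×, h: 1×
order of uses: p, q, p, h, q
typing: ✓ — Bool
ordered: ✗ — needs contraction — q ×2, p ×2; needs weakening: g unused
linear: ✗ — needs contraction — q ×2, p ×2; needs weakening: g unused
affine: ✗ — needs contraction — q ×2, p ×2
relevant: ✗ — needs weakening: g unused
unrestricted: ✓ — typability at Bool is all that's needed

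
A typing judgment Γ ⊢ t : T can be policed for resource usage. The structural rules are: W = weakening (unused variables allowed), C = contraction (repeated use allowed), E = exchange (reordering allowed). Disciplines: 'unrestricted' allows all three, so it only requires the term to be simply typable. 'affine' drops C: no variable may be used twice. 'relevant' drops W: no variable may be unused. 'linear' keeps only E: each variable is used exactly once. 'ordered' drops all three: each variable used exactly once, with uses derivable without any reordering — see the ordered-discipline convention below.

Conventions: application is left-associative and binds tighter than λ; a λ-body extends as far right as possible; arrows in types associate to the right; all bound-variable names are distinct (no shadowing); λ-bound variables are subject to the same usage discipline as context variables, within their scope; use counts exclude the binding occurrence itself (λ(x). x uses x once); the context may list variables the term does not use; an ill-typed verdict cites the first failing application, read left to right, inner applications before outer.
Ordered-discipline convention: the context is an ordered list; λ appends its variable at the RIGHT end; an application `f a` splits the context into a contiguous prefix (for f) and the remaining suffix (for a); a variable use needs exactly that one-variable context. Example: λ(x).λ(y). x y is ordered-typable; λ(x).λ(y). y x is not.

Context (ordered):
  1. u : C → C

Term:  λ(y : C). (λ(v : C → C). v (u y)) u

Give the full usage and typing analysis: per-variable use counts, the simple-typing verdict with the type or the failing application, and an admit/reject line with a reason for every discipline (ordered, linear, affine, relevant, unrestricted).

use counts: u: 2, y [bound]: 1, v [bound]: 1
use order (left to right): v, u, y, u
typing: well-typed — term : C → C
ordered: ✗, uses contraction: u ×2
linear: ✗, uses contraction: u ×2
affine: ✗, uses contraction: u ×2
relevant: ✓, u, y, v: all used, weakening unneeded
unrestricted: ✓, type-checks (C → C) and nothing is barred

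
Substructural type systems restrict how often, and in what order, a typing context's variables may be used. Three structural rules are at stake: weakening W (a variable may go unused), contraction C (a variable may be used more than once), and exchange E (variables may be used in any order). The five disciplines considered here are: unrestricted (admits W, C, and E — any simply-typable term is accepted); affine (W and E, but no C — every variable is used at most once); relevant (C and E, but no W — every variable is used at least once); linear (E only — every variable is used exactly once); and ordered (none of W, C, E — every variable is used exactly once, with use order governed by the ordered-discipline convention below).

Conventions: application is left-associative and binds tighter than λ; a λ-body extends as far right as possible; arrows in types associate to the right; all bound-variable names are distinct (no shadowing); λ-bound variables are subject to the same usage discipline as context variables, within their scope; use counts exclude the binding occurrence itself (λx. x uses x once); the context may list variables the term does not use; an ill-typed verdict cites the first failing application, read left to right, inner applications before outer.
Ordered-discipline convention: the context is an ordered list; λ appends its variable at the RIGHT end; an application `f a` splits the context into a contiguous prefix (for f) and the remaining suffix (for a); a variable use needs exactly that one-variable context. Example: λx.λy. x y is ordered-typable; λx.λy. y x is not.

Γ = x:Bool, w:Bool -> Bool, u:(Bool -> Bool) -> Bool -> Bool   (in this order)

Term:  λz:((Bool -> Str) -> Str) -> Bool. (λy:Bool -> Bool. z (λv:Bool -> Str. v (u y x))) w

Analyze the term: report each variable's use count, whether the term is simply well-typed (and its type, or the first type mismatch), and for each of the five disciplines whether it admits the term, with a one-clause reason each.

usage: x: 1; w: 1; u: 1; z [bound]: 1; y [bound]: 1; v [bound]: 1
order of uses: z, v, u, y, x, w
typing: well-typed at (((Bool -> Str) -> Str) -> Bool) -> Bool
ordered: ✗ — needs exchange: uses follow z, v, u, y, x, w
linear: ✓ — exactly-once usage across x, w, u, z, y, v
affine: ✓ — x, w, u, z, y, v: no repeats, contraction unneeded
relevant: ✓ — x, w, u, z, y, v: all used, weakening unneeded
unrestricted: ✓ — type-checks ((((Bool -> Str) -> Str) -> Bool) -> Bool) and nothing is barred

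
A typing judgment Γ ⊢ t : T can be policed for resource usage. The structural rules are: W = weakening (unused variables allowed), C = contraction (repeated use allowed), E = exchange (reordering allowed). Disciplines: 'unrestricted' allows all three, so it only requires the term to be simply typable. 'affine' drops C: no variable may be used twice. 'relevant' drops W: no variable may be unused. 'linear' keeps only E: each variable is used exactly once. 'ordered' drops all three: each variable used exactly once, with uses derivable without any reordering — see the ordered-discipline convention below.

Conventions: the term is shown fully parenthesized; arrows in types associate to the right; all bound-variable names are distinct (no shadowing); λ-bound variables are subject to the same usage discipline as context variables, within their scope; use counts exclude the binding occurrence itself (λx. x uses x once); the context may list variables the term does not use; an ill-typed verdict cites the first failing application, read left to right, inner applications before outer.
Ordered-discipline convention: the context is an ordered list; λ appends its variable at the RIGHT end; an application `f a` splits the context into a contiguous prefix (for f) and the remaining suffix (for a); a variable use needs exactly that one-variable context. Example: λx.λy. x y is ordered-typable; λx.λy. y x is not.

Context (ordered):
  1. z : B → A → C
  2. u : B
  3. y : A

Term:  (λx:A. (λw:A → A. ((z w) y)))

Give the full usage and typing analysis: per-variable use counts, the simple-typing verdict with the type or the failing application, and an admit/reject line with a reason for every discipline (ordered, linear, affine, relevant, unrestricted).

usage: z ×1; u ×0; y ×1; x (λ-bound) ×0; w (λ-bound) ×1
uses in reading order: z, w, y
typing: ill-typed: an argument A → A mismatches the expected B
ordered: ✗, a type mismatch blocks all five
linear: ✗, the type mismatch rejects it
affine: ✗, not simply typable
relevant: ✗, fails simple typing
unrestricted: ✗, a type mismatch blocks all five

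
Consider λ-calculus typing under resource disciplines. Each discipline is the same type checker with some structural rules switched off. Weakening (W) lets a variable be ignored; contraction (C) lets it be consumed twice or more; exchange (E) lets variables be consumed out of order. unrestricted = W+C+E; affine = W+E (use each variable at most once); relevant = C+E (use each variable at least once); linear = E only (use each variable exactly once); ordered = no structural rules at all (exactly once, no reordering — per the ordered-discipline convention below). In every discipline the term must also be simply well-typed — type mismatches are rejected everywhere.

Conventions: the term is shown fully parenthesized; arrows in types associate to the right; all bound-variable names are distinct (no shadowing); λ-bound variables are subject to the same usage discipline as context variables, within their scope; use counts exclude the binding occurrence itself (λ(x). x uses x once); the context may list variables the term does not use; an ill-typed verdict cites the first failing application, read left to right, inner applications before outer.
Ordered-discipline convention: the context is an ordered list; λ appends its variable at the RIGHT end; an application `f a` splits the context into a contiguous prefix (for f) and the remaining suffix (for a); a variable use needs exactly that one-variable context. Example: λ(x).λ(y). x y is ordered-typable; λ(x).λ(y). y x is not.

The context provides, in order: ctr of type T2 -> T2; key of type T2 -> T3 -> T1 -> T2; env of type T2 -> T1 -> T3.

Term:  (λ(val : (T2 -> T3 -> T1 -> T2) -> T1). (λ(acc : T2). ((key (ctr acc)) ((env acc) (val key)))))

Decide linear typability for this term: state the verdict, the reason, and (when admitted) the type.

no — needs contraction — key ×2, acc ×2
counts: ctr ×1; key ×2; env ×1; val [bound] ×1; acc [bound] ×2
left-to-right use order: key, ctr, acc, env, acc, val, key
typing: well-typed — term : ((T2 -> T3 -> T1 -> T2) -> T1) -> T2 -> T1 -> T2
all disciplines: ordered ✗; linear ✗; affine ✗; relevant ✓; unrestricted ✓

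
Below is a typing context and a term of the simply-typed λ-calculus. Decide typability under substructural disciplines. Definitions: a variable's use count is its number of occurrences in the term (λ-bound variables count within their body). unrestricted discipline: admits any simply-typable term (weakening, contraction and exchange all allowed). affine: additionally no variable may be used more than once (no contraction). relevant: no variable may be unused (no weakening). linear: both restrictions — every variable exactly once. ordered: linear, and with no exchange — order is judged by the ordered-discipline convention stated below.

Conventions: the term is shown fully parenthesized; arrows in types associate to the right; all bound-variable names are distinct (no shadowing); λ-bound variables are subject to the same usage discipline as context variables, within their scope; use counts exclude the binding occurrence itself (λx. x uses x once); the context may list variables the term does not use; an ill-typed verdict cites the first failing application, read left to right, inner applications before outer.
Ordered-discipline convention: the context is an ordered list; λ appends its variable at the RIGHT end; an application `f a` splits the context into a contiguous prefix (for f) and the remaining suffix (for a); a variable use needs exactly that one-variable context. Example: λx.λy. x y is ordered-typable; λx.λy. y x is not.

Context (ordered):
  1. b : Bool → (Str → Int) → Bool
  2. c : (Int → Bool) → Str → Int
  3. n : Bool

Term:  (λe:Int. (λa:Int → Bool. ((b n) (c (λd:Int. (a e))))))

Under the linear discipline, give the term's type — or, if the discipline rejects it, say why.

not well-typed under linear — d left unused
counts: b ×1, c ×1, n ×1, e [bound] ×1, a [bound] ×1, d [bound] ×0
uses in reading order: b, n, c, a, e
typing: well-typed — term : Int → (Int → Bool) → Bool
per-discipline verdicts: ordered ✗ · linear ✗ · affine ✓ · relevant ✗ · unrestricted ✓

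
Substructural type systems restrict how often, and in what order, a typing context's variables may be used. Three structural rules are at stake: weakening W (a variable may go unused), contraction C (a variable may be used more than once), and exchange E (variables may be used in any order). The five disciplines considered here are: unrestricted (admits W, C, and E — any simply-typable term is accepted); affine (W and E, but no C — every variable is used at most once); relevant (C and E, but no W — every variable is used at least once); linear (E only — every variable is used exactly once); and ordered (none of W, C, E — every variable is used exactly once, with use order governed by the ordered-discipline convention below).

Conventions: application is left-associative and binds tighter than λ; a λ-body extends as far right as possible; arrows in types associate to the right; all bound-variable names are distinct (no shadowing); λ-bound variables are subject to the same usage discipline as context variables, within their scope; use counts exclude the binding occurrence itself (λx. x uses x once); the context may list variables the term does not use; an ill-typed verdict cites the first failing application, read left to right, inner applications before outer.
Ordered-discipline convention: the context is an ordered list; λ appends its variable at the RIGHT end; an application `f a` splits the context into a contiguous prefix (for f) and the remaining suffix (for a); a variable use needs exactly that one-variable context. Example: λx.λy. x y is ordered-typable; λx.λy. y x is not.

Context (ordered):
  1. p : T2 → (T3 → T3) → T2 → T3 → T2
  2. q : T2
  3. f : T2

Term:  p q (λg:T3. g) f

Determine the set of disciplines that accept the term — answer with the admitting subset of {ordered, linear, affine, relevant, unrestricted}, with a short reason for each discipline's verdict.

admitted by: ordered, linear, affine, relevant, unrestricted
counts: p=1, q=1, f=1, g (bound)=1
order of uses: p, q, g, f
typing: well-typed — term : T3 → T2
ordered: ✓, one use each (p, q, f, g); ordered split holds
linear: ✓, each of p, q, f, g used exactly once
affine: ✓, none of p, q, f, g used more than once
relevant: ✓, every one of p, q, f, g appears
unrestricted: ✓, type-checks (T3 → T2) and nothing is barred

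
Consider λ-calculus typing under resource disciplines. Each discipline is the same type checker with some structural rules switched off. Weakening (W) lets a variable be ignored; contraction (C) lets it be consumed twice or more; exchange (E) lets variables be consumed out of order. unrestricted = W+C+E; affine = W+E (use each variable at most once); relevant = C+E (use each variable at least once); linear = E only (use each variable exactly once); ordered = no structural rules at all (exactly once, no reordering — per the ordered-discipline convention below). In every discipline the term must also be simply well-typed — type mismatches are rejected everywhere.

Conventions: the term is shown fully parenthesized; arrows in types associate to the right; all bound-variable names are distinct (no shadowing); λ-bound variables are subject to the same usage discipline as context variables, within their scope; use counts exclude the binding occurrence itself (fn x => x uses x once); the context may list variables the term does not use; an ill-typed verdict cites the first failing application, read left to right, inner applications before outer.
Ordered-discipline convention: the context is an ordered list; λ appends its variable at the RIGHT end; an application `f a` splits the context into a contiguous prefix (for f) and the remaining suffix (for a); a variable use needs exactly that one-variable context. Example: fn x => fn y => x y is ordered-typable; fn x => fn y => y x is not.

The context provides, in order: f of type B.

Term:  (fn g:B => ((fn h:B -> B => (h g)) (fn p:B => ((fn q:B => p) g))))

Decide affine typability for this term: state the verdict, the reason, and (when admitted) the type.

no — uses contraction: g ×2
usage: f: 0×, g (bound): 2×, h (bound): 1×, p (bound): 1×, q (bound): 0×
uses in reading order: h, g, p, g
typing: ✓ — B -> B
all disciplines: ordered ✗ · linear ✗ · affine ✗ · relevant ✗ · unrestricted ✓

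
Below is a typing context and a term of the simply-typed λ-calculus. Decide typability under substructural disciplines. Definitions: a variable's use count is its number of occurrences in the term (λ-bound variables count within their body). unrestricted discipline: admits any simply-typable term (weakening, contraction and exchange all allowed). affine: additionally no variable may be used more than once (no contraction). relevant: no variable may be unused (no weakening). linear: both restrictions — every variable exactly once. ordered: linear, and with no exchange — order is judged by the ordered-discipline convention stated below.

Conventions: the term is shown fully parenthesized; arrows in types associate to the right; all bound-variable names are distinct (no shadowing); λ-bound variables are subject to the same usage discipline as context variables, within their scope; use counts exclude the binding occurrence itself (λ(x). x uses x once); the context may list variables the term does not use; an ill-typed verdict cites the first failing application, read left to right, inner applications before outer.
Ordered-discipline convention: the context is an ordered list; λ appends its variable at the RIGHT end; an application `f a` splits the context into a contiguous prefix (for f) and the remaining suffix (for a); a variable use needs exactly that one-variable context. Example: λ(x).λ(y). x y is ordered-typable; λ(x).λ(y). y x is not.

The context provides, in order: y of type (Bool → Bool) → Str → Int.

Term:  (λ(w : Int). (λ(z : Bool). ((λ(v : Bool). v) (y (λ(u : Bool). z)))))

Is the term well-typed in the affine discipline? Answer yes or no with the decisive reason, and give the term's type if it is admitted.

no — a type mismatch blocks all five
counts: y=1, w [bound]=0, z [bound]=1, v [bound]=1, u [bound]=0
order of uses: v, y, z
typing: ill-typed: an argument Str → Int mismatches the expected Bool
all disciplines: ordered ✗ · linear ✗ · affine ✗ · relevant ✗ · unrestricted ✗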